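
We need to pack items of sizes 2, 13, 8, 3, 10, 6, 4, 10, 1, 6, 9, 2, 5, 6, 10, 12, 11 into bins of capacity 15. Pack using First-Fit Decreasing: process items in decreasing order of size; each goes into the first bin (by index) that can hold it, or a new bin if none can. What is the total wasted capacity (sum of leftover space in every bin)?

17

Sorted descending: 13, 12, 11, 10, 10, 10, 9, 8, 6, 6, 6, 5, 4, 3, 2, 2, 1.
bin 1: place 13, 2 left
bin 2: place 12, 3 left
bin 3: place 11, 4 left
bin 4: place 10, 5 left
bin 5: place 10, 5 left
bin 6: place 10, 5 left
bin 7: place 9, 6 left
bin 8: place 8, 7 left
bin 7: place 6, 0 left
bin 8: place 6, 1 left
bin 9: place 6, 9 left
bin 4: place 5, 0 left
bin 3: place 4, 0 left
bin 2: place 3, 0 left
bin 1: place 2, 0 left
bin 5: place 2, 3 left
bin 5: place 1, 2 left
9 bins × 15 = 135; used 118; unused 17.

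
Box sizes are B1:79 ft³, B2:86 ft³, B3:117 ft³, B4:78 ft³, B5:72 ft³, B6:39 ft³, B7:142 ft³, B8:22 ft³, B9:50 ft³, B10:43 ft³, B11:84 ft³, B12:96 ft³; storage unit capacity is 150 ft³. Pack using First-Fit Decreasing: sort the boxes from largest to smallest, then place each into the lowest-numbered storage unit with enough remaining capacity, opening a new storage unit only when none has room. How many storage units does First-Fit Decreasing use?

7 storage units

Sorted descending: 142, 117, 96, 86, 84, 79, 78, 72, 50, 43, 39, 22.
Put 142 ft³ in storage unit 1; 8 ft³ remain.
Put 117 ft³ in storage unit 2; 33 ft³ remain.
Put 96 ft³ in storage unit 3; 54 ft³ remain.
Put 86 ft³ in storage unit 4; 64 ft³ remain.
Put 84 ft³ in storage unit 5; 66 ft³ remain.
Put 79 ft³ in storage unit 6; 71 ft³ remain.
Put 78 ft³ in storage unit 7; 72 ft³ remain.
Put 72 ft³ in storage unit 7; 0 ft³ remain.
Put 50 ft³ in storage unit 3; 4 ft³ remain.
Put 43 ft³ in storage unit 4; 21 ft³ remain.
Put 39 ft³ in storage unit 5; 27 ft³ remain.
Put 22 ft³ in storage unit 2; 11 ft³ remain.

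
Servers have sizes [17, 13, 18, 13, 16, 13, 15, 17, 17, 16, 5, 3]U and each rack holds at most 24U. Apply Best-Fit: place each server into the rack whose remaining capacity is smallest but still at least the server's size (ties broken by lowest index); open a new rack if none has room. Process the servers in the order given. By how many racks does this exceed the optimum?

Best-Fit: [17,3] [13] [18,5] [13] [16] [13] [15] [17] [17] [16] → 10 racks.
10 servers exceed 12U (half the capacity), and no two of those can share a rack, so at least 10 racks are needed.
So 10 is already optimal.

0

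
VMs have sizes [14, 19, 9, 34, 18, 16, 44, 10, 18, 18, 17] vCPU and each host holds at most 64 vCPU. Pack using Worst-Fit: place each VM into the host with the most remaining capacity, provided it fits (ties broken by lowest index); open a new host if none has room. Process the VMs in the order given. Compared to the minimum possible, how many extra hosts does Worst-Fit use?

0

Worst-Fit: [14,19,9,16] [34,18] [44,10] [18,18,17] → 4 hosts.
Total size 217 vCPU; any packing needs at least ⌈217/64⌉ = 4 hosts.
So 4 is already optimal.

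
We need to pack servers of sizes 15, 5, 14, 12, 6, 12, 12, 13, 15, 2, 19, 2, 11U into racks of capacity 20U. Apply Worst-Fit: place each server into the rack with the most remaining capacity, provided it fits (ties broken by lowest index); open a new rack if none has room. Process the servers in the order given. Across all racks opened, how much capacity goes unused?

15U → rack 1 (remaining 5U)
5U → rack 1 (remaining 0U)
14U → rack 2 (remaining 6U)
12U → rack 3 (remaining 8U)
6U → rack 3 (remaining 2U)
12U → rack 4 (remaining 8U)
12U → rack 5 (remaining 8U)
13U → rack 6 (remaining 7U)
15U → rack 7 (remaining 5U)
2U → rack 4 (remaining 6U)
19U → rack 8 (remaining 1U)
2U → rack 5 (remaining 6U)
11U → rack 9 (remaining 9U)
9 racks × 20U = 180U; used 138U; unused 42U.

42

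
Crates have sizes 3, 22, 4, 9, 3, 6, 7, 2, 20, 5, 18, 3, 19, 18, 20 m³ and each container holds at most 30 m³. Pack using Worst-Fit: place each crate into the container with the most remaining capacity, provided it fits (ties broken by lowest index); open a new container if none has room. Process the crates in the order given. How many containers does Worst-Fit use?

7

3 m³ → container 1 (remaining 27 m³)
22 m³ → container 1 (remaining 5 m³)
4 m³ → container 1 (remaining 1 m³)
9 m³ → container 2 (remaining 21 m³)
3 m³ → container 2 (remaining 18 m³)
6 m³ → container 2 (remaining 12 m³)
7 m³ → container 2 (remaining 5 m³)
2 m³ → container 2 (remaining 3 m³)
20 m³ → container 3 (remaining 10 m³)
5 m³ → container 3 (remaining 5 m³)
18 m³ → container 4 (remaining 12 m³)
3 m³ → container 4 (remaining 9 m³)
19 m³ → container 5 (remaining 11 m³)
18 m³ → container 6 (remaining 12 m³)
20 m³ → container 7 (remaining 10 m³)
Final containers: [3,22,4] [9,3,6,7,2] [20,5] [18,3] [19] [18] [20].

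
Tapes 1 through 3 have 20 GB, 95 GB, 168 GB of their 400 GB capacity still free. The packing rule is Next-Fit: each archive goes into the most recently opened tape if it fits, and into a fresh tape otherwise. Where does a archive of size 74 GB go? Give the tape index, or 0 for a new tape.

3

Next-Fit only looks at tape 3, which has 168 GB free.
74 GB fits there.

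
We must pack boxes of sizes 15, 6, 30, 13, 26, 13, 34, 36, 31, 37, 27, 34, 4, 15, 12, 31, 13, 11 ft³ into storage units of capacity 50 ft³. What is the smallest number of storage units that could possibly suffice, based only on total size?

8

Total size = 15 + 6 + 30 + 13 + 26 + 13 + 34 + 36 + 31 + 37 + 27 + 34 + 4 + 15 + 12 + 31 + 13 + 11 = 388 ft³.
⌈388 / 50⌉ = 8.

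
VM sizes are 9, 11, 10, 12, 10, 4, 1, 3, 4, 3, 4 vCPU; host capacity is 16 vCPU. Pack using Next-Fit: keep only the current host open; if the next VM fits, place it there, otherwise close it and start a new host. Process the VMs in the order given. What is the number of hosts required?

6

9 vCPU → host 1 (remaining 7 vCPU)
11 vCPU → host 2 (remaining 5 vCPU)
10 vCPU → host 3 (remaining 6 vCPU)
12 vCPU → host 4 (remaining 4 vCPU)
10 vCPU → host 5 (remaining 6 vCPU)
4 vCPU → host 5 (remaining 2 vCPU)
1 vCPU → host 5 (remaining 1 vCPU)
3 vCPU → host 6 (remaining 13 vCPU)
4 vCPU → host 6 (remaining 9 vCPU)
3 vCPU → host 6 (remaining 6 vCPU)
4 vCPU → host 6 (remaining 2 vCPU)
Final hosts: [9] [11] [10] [12] [10,4,1] [3,4,3,4].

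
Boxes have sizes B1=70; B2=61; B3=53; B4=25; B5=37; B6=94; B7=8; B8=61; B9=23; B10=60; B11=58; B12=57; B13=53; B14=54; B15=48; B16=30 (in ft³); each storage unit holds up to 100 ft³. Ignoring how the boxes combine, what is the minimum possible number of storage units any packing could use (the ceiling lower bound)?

Total size = 70 + 61 + 53 + 25 + 37 + 94 + 8 + 61 + 23 + 60 + 58 + 57 + 53 + 54 + 48 + 30 = 792 ft³.
⌈792 / 100⌉ = 8.

8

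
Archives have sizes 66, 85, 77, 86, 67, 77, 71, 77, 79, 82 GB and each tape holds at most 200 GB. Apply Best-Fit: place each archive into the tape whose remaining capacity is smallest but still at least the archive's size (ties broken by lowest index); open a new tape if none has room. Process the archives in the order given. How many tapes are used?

tape 1: place 66 GB, 134 GB left
tape 1: place 85 GB, 49 GB left
tape 2: place 77 GB, 123 GB left
tape 2: place 86 GB, 37 GB left
tape 3: place 67 GB, 133 GB left
tape 3: place 77 GB, 56 GB left
tape 4: place 71 GB, 129 GB left
tape 4: place 77 GB, 52 GB left
tape 5: place 79 GB, 121 GB left
tape 5: place 82 GB, 39 GB left

5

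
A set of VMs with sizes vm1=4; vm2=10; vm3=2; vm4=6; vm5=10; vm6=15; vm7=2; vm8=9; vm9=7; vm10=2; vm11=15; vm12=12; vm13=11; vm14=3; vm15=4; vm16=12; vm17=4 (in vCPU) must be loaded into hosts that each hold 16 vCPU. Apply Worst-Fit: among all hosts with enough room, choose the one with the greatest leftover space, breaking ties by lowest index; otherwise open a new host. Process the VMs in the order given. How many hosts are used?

host 1: place vm1 (4 vCPU), 12 vCPU left
host 1: place vm2 (10 vCPU), 2 vCPU left
host 1: place vm3 (2 vCPU), 0 vCPU left
host 2: place vm4 (6 vCPU), 10 vCPU left
host 2: place vm5 (10 vCPU), 0 vCPU left
host 3: place vm6 (15 vCPU), 1 vCPU left
host 4: place vm7 (2 vCPU), 14 vCPU left
host 4: place vm8 (9 vCPU), 5 vCPU left
host 5: place vm9 (7 vCPU), 9 vCPU left
host 5: place vm10 (2 vCPU), 7 vCPU left
host 6: place vm11 (15 vCPU), 1 vCPU left
host 7: place vm12 (12 vCPU), 4 vCPU left
host 8: place vm13 (11 vCPU), 5 vCPU left
host 5: place vm14 (3 vCPU), 4 vCPU left
host 4: place vm15 (4 vCPU), 1 vCPU left
host 9: place vm16 (12 vCPU), 4 vCPU left
host 8: place vm17 (4 vCPU), 1 vCPU left
Final hosts: [4,10,2] [6,10] [15] [2,9,4] [7,2,3] [15] [12] [11,4] [12].

9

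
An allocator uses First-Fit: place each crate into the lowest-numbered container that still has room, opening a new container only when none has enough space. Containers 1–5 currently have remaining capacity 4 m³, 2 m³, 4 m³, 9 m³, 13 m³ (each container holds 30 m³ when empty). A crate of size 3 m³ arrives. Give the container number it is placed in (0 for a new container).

1

Containers with room: container 1 (4 m³), container 3 (4 m³), container 4 (9 m³), container 5 (13 m³).
The first with room is container 1.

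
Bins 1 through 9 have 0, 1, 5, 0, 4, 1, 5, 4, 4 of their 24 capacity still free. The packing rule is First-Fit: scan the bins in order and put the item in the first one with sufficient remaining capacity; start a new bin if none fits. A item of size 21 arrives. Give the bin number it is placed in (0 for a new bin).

No bin has ≥ 21 free, so a new bin is opened.

0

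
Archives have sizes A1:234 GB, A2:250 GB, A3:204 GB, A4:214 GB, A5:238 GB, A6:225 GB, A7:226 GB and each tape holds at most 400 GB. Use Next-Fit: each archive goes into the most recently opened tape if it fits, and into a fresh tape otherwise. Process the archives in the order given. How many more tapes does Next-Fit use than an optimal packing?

0

Next-Fit: [234] [250] [204] [214] [238] [225] [226] → 7 tapes.
7 archives exceed 200 GB (half the capacity), and no two of those can share a tape, so at least 7 tapes are needed.
So 7 is already optimal.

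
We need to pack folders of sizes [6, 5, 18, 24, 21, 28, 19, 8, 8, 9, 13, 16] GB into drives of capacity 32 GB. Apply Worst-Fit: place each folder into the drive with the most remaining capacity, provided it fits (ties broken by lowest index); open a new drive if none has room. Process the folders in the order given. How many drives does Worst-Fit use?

Put 6 GB in drive 1; 26 GB remain.
Put 5 GB in drive 1; 21 GB remain.
Put 18 GB in drive 1; 3 GB remain.
Put 24 GB in drive 2; 8 GB remain.
Put 21 GB in drive 3; 11 GB remain.
Put 28 GB in drive 4; 4 GB remain.
Put 19 GB in drive 5; 13 GB remain.
Put 8 GB in drive 5; 5 GB remain.
Put 8 GB in drive 3; 3 GB remain.
Put 9 GB in drive 6; 23 GB remain.
Put 13 GB in drive 6; 10 GB remain.
Put 16 GB in drive 7; 16 GB remain.

7 drives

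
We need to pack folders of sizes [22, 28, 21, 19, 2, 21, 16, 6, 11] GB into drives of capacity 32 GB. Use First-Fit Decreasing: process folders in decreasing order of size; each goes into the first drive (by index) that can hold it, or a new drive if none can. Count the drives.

6 drives

Sorted descending: 28, 22, 21, 21, 19, 16, 11, 6, 2.
28 GB → drive 1 (remaining 4 GB)
22 GB → drive 2 (remaining 10 GB)
21 GB → drive 3 (remaining 11 GB)
21 GB → drive 4 (remaining 11 GB)
19 GB → drive 5 (remaining 13 GB)
16 GB → drive 6 (remaining 16 GB)
11 GB → drive 3 (remaining 0 GB)
6 GB → drive 2 (remaining 4 GB)
2 GB → drive 1 (remaining 2 GB)
Final drives: [28,2] [22,6] [21,11] [21] [19] [16].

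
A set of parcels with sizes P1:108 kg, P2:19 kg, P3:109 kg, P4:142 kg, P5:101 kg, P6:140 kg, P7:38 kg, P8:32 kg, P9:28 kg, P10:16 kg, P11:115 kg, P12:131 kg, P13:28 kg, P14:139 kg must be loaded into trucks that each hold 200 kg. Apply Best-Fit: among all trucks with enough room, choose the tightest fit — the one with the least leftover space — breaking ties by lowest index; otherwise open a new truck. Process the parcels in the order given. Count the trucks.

8

truck 1: place P1 (108 kg), 92 kg left
truck 1: place P2 (19 kg), 73 kg left
truck 2: place P3 (109 kg), 91 kg left
truck 3: place P4 (142 kg), 58 kg left
truck 4: place P5 (101 kg), 99 kg left
truck 5: place P6 (140 kg), 60 kg left
truck 3: place P7 (38 kg), 20 kg left
truck 5: place P8 (32 kg), 28 kg left
truck 5: place P9 (28 kg), 0 kg left
truck 3: place P10 (16 kg), 4 kg left
truck 6: place P11 (115 kg), 85 kg left
truck 7: place P12 (131 kg), 69 kg left
truck 7: place P13 (28 kg), 41 kg left
truck 8: place P14 (139 kg), 61 kg left
Final trucks: [108,19] [109] [142,38,16] [101] [140,32,28] [115] [131,28] [139].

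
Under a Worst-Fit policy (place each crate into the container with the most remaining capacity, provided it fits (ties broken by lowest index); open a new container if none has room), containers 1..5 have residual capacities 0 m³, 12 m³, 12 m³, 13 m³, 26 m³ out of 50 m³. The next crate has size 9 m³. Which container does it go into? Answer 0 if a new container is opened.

Containers with room: container 2 (12 m³), container 3 (12 m³), container 4 (13 m³), container 5 (26 m³).
Most room is container 5 with 26 m³ free.

5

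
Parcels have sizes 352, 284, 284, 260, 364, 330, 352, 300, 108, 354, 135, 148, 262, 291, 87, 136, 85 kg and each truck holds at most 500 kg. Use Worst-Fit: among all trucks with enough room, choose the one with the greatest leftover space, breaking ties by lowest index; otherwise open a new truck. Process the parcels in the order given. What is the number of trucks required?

11

352 kg → truck 1 (remaining 148 kg)
284 kg → truck 2 (remaining 216 kg)
284 kg → truck 3 (remaining 216 kg)
260 kg → truck 4 (remaining 240 kg)
364 kg → truck 5 (remaining 136 kg)
330 kg → truck 6 (remaining 170 kg)
352 kg → truck 7 (remaining 148 kg)
300 kg → truck 8 (remaining 200 kg)
108 kg → truck 4 (remaining 132 kg)
354 kg → truck 9 (remaining 146 kg)
135 kg → truck 2 (remaining 81 kg)
148 kg → truck 3 (remaining 68 kg)
262 kg → truck 10 (remaining 238 kg)
291 kg → truck 11 (remaining 209 kg)
87 kg → truck 10 (remaining 151 kg)
136 kg → truck 11 (remaining 73 kg)
85 kg → truck 8 (remaining 115 kg)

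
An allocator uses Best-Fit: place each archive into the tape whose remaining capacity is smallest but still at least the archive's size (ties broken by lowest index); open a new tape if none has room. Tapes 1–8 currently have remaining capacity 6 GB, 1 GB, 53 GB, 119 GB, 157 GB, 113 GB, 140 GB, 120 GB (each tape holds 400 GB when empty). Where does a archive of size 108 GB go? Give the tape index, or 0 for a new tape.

6

Tapes with room: tape 4 (119 GB), tape 5 (157 GB), tape 6 (113 GB), tape 7 (140 GB), tape 8 (120 GB).
Tightest fit is tape 6 with 113 GB free.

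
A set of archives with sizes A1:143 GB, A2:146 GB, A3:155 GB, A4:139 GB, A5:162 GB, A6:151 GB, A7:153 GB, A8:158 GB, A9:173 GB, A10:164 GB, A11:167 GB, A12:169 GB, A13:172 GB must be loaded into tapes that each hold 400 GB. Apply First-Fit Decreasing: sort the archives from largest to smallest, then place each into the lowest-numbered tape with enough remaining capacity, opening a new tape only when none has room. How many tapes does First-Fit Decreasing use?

Sorted descending: 173, 172, 169, 167, 164, 162, 158, 155, 153, 151, 146, 143, 139.
tape 1: place 173 GB, 227 GB left
tape 1: place 172 GB, 55 GB left
tape 2: place 169 GB, 231 GB left
tape 2: place 167 GB, 64 GB left
tape 3: place 164 GB, 236 GB left
tape 3: place 162 GB, 74 GB left
tape 4: place 158 GB, 242 GB left
tape 4: place 155 GB, 87 GB left
tape 5: place 153 GB, 247 GB left
tape 5: place 151 GB, 96 GB left
tape 6: place 146 GB, 254 GB left
tape 6: place 143 GB, 111 GB left
tape 7: place 139 GB, 261 GB left

7 tapes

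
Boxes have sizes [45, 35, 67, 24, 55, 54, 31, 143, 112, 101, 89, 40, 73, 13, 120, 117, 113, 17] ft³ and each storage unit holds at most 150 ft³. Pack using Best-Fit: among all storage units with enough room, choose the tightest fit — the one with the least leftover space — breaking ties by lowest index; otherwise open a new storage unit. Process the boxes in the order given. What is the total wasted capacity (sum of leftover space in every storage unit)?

251

45 ft³ → storage unit 1 (remaining 105 ft³)
35 ft³ → storage unit 1 (remaining 70 ft³)
67 ft³ → storage unit 1 (remaining 3 ft³)
24 ft³ → storage unit 2 (remaining 126 ft³)
55 ft³ → storage unit 2 (remaining 71 ft³)
54 ft³ → storage unit 2 (remaining 17 ft³)
31 ft³ → storage unit 3 (remaining 119 ft³)
143 ft³ → storage unit 4 (remaining 7 ft³)
112 ft³ → storage unit 3 (remaining 7 ft³)
101 ft³ → storage unit 5 (remaining 49 ft³)
89 ft³ → storage unit 6 (remaining 61 ft³)
40 ft³ → storage unit 5 (remaining 9 ft³)
73 ft³ → storage unit 7 (remaining 77 ft³)
13 ft³ → storage unit 2 (remaining 4 ft³)
120 ft³ → storage unit 8 (remaining 30 ft³)
117 ft³ → storage unit 9 (remaining 33 ft³)
113 ft³ → storage unit 10 (remaining 37 ft³)
17 ft³ → storage unit 8 (remaining 13 ft³)
10 storage units × 150 ft³ = 1500 ft³; used 1249 ft³; unused 251 ft³.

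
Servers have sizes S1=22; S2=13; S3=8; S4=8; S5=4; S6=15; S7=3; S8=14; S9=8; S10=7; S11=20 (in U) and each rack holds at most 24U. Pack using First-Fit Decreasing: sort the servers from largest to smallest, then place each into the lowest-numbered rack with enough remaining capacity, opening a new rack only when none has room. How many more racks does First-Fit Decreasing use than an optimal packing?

First-Fit Decreasing: [22] [20,4] [15,8] [14,8] [13,8,3] [7] → 6 racks.
Total size 122U; any packing needs at least ⌈122/24⌉ = 6 racks.
So 6 is already optimal.

0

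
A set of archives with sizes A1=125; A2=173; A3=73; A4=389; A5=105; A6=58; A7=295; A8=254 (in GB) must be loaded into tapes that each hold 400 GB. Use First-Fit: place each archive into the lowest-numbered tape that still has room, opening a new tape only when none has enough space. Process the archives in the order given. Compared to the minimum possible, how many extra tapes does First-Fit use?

First-Fit: [125,173,73] [389] [105,58] [295] [254] → 5 tapes.
Total size 1472 GB; any packing needs at least ⌈1472/400⌉ = 4 tapes.
An optimal packing achieves that bound: [389] [295,105] [254,125] [173,73,58] → 4 tapes.
Excess: 5 − 4 = 1.

1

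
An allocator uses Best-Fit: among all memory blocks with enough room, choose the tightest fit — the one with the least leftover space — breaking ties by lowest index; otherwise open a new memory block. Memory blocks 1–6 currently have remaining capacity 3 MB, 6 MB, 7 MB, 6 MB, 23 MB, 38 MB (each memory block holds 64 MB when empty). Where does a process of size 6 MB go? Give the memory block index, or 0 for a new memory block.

Memory blocks with room: memory block 2 (6 MB), memory block 3 (7 MB), memory block 4 (6 MB), memory block 5 (23 MB), memory block 6 (38 MB).
Tightest fit is memory block 2 with 6 MB free.

2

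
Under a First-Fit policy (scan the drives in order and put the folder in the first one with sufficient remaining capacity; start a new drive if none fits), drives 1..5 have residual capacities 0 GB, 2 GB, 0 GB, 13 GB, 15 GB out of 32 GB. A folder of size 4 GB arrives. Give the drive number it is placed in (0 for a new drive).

Drives with room: drive 4 (13 GB), drive 5 (15 GB).
The first with room is drive 4.

4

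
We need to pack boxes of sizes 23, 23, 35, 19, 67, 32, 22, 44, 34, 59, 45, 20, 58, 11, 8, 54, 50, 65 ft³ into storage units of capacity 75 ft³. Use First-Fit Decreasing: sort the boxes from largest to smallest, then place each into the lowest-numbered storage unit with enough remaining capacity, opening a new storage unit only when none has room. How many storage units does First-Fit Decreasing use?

10 storage units

Sorted descending: 67, 65, 59, 58, 54, 50, 45, 44, 35, 34, 32, 23, 23, 22, 20, 19, 11, 8.
storage unit 1: place 67 ft³, 8 ft³ left
storage unit 2: place 65 ft³, 10 ft³ left
storage unit 3: place 59 ft³, 16 ft³ left
storage unit 4: place 58 ft³, 17 ft³ left
storage unit 5: place 54 ft³, 21 ft³ left
storage unit 6: place 50 ft³, 25 ft³ left
storage unit 7: place 45 ft³, 30 ft³ left
storage unit 8: place 44 ft³, 31 ft³ left
storage unit 9: place 35 ft³, 40 ft³ left
storage unit 9: place 34 ft³, 6 ft³ left
storage unit 10: place 32 ft³, 43 ft³ left
storage unit 6: place 23 ft³, 2 ft³ left
storage unit 7: place 23 ft³, 7 ft³ left
storage unit 8: place 22 ft³, 9 ft³ left
storage unit 5: place 20 ft³, 1 ft³ left
storage unit 10: place 19 ft³, 24 ft³ left
storage unit 3: place 11 ft³, 5 ft³ left
storage unit 1: place 8 ft³, 0 ft³ left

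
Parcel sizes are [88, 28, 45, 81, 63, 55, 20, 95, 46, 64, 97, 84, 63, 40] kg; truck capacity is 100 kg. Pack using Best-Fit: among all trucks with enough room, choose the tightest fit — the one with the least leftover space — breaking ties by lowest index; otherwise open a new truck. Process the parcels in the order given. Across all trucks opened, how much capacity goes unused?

231

88 kg → truck 1 (remaining 12 kg)
28 kg → truck 2 (remaining 72 kg)
45 kg → truck 2 (remaining 27 kg)
81 kg → truck 3 (remaining 19 kg)
63 kg → truck 4 (remaining 37 kg)
55 kg → truck 5 (remaining 45 kg)
20 kg → truck 2 (remaining 7 kg)
95 kg → truck 6 (remaining 5 kg)
46 kg → truck 7 (remaining 54 kg)
64 kg → truck 8 (remaining 36 kg)
97 kg → truck 9 (remaining 3 kg)
84 kg → truck 10 (remaining 16 kg)
63 kg → truck 11 (remaining 37 kg)
40 kg → truck 5 (remaining 5 kg)
11 trucks × 100 kg = 1100 kg; used 869 kg; unused 231 kg.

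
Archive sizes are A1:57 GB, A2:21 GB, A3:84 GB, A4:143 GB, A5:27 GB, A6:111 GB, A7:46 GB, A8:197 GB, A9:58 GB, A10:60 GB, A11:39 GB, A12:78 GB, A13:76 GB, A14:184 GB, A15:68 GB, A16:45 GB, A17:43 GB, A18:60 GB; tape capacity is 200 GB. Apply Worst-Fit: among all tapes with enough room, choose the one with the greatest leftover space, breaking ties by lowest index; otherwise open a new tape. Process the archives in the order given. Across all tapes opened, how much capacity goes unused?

Put A1 (57 GB) in tape 1; 143 GB remain.
Put A2 (21 GB) in tape 1; 122 GB remain.
Put A3 (84 GB) in tape 1; 38 GB remain.
Put A4 (143 GB) in tape 2; 57 GB remain.
Put A5 (27 GB) in tape 2; 30 GB remain.
Put A6 (111 GB) in tape 3; 89 GB remain.
Put A7 (46 GB) in tape 3; 43 GB remain.
Put A8 (197 GB) in tape 4; 3 GB remain.
Put A9 (58 GB) in tape 5; 142 GB remain.
Put A10 (60 GB) in tape 5; 82 GB remain.
Put A11 (39 GB) in tape 5; 43 GB remain.
Put A12 (78 GB) in tape 6; 122 GB remain.
Put A13 (76 GB) in tape 6; 46 GB remain.
Put A14 (184 GB) in tape 7; 16 GB remain.
Put A15 (68 GB) in tape 8; 132 GB remain.
Put A16 (45 GB) in tape 8; 87 GB remain.
Put A17 (43 GB) in tape 8; 44 GB remain.
Put A18 (60 GB) in tape 9; 140 GB remain.
9 tapes × 200 GB = 1800 GB; used 1397 GB; unused 403 GB.

403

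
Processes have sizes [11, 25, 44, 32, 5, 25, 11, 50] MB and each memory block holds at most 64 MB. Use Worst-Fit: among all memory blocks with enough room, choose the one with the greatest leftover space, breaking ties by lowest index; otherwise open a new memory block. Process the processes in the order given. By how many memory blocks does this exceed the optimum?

0

Worst-Fit: [11,25,25] [44] [32,5,11] [50] → 4 memory blocks.
Total size 203 MB; any packing needs at least ⌈203/64⌉ = 4 memory blocks.
So 4 is already optimal.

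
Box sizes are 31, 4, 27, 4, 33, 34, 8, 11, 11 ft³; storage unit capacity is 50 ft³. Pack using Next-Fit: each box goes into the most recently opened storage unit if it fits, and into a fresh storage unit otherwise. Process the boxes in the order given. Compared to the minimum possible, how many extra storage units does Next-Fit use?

1

Next-Fit: [31,4] [27,4] [33] [34,8] [11,11] → 5 storage units.
Total size 163 ft³; any packing needs at least ⌈163/50⌉ = 4 storage units.
An optimal packing achieves that bound: [34,11,4] [33,11,4] [31,8] [27] → 4 storage units.
Excess: 5 − 4 = 1.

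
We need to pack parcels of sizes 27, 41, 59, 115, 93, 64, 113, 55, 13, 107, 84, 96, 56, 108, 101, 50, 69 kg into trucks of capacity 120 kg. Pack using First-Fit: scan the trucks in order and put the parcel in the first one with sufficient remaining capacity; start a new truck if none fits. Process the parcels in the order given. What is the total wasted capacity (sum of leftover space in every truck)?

189

Put 27 kg in truck 1; 93 kg remain.
Put 41 kg in truck 1; 52 kg remain.
Put 59 kg in truck 2; 61 kg remain.
Put 115 kg in truck 3; 5 kg remain.
Put 93 kg in truck 4; 27 kg remain.
Put 64 kg in truck 5; 56 kg remain.
Put 113 kg in truck 6; 7 kg remain.
Put 55 kg in truck 2; 6 kg remain.
Put 13 kg in truck 1; 39 kg remain.
Put 107 kg in truck 7; 13 kg remain.
Put 84 kg in truck 8; 36 kg remain.
Put 96 kg in truck 9; 24 kg remain.
Put 56 kg in truck 5; 0 kg remain.
Put 108 kg in truck 10; 12 kg remain.
Put 101 kg in truck 11; 19 kg remain.
Put 50 kg in truck 12; 70 kg remain.
Put 69 kg in truck 12; 1 kg remain.
12 trucks × 120 kg = 1440 kg; used 1251 kg; unused 189 kg.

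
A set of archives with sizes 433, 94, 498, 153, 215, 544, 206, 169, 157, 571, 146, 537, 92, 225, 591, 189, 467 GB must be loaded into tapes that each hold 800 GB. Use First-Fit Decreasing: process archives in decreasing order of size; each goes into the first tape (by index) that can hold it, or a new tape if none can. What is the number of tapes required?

7 tapes

Sorted descending: 591, 571, 544, 537, 498, 467, 433, 225, 215, 206, 189, 169, 157, 153, 146, 94, 92.
591 GB → tape 1 (remaining 209 GB)
571 GB → tape 2 (remaining 229 GB)
544 GB → tape 3 (remaining 256 GB)
537 GB → tape 4 (remaining 263 GB)
498 GB → tape 5 (remaining 302 GB)
467 GB → tape 6 (remaining 333 GB)
433 GB → tape 7 (remaining 367 GB)
225 GB → tape 2 (remaining 4 GB)
215 GB → tape 3 (remaining 41 GB)
206 GB → tape 1 (remaining 3 GB)
189 GB → tape 4 (remaining 74 GB)
169 GB → tape 5 (remaining 133 GB)
157 GB → tape 6 (remaining 176 GB)
153 GB → tape 6 (remaining 23 GB)
146 GB → tape 7 (remaining 221 GB)
94 GB → tape 5 (remaining 39 GB)
92 GB → tape 7 (remaining 129 GB)
Final tapes: [591,206] [571,225] [544,215] [537,189] [498,169,94] [467,157,153] [433,146,92].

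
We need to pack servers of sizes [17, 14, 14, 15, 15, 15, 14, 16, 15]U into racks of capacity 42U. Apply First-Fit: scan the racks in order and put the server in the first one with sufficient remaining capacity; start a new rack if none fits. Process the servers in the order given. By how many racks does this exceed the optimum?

1

First-Fit: [17,14] [14,15] [15,15] [14,16] [15] → 5 racks.
Total size 135U; any packing needs at least ⌈135/42⌉ = 4 racks.
An optimal packing achieves that bound: [17,16] [15,15] [15,15] [14,14,14] → 4 racks.
Excess: 5 − 4 = 1.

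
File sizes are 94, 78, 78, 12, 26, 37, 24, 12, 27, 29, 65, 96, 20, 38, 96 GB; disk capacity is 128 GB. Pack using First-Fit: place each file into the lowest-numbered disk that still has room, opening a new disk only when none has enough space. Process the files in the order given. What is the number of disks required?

94 GB → disk 1 (remaining 34 GB)
78 GB → disk 2 (remaining 50 GB)
78 GB → disk 3 (remaining 50 GB)
12 GB → disk 1 (remaining 22 GB)
26 GB → disk 2 (remaining 24 GB)
37 GB → disk 3 (remaining 13 GB)
24 GB → disk 2 (remaining 0 GB)
12 GB → disk 1 (remaining 10 GB)
27 GB → disk 4 (remaining 101 GB)
29 GB → disk 4 (remaining 72 GB)
65 GB → disk 4 (remaining 7 GB)
96 GB → disk 5 (remaining 32 GB)
20 GB → disk 5 (remaining 12 GB)
38 GB → disk 6 (remaining 90 GB)
96 GB → disk 7 (remaining 32 GB)
Final disks: [94,12,12] [78,26,24] [78,37] [27,29,65] [96,20] [38] [96].

7 disks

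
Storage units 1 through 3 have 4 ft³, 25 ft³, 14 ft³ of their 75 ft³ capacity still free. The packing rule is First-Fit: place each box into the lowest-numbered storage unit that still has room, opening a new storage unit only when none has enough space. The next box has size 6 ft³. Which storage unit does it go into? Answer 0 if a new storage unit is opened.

2

Storage units with room: storage unit 2 (25 ft³), storage unit 3 (14 ft³).
The first with room is storage unit 2.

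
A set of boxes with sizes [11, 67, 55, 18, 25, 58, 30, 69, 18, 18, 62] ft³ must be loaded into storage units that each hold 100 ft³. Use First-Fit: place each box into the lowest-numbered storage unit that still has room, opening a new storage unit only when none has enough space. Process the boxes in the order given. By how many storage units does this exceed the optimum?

First-Fit: [11,67,18] [55,25,18] [58,30] [69,18] [62] → 5 storage units.
Total size 431 ft³; any packing needs at least ⌈431/100⌉ = 5 storage units.
So 5 is already optimal.

0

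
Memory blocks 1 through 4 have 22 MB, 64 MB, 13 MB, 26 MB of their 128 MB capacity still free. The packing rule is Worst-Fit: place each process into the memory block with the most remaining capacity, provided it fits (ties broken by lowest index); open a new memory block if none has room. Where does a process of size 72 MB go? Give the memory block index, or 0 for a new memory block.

No memory block has ≥ 72 MB free, so a new memory block is opened.

0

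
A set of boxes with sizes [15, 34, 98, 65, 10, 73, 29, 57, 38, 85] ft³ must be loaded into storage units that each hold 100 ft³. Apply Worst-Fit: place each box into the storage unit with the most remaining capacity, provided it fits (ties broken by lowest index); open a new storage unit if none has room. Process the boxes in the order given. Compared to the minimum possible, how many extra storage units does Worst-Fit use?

Worst-Fit: [15,34,10,29] [98] [65] [73] [57,38] [85] → 6 storage units.
Total size 504 ft³; any packing needs at least ⌈504/100⌉ = 6 storage units.
So 6 is already optimal.

0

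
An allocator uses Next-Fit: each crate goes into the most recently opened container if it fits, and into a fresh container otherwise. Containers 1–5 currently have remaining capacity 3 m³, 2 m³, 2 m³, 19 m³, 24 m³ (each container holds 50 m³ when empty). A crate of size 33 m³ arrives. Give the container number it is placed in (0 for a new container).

0

Next-Fit only looks at container 5, which has 24 m³ free.
33 m³ does not fit, so a new container is opened.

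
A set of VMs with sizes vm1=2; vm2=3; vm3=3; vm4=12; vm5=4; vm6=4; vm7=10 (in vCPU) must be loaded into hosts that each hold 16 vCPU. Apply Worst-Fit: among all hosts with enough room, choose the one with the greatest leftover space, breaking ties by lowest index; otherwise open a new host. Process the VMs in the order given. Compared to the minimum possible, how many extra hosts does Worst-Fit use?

0

Worst-Fit: [2,3,3,4,4] [12] [10] → 3 hosts.
Total size 38 vCPU; any packing needs at least ⌈38/16⌉ = 3 hosts.
So 3 is already optimal.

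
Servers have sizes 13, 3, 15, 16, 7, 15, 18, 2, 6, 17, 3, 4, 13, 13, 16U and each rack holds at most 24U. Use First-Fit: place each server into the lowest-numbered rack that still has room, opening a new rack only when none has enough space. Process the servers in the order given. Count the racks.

9 racks

rack 1: place 13U, 11U left
rack 1: place 3U, 8U left
rack 2: place 15U, 9U left
rack 3: place 16U, 8U left
rack 1: place 7U, 1U left
rack 4: place 15U, 9U left
rack 5: place 18U, 6U left
rack 2: place 2U, 7U left
rack 2: place 6U, 1U left
rack 6: place 17U, 7U left
rack 3: place 3U, 5U left
rack 3: place 4U, 1U left
rack 7: place 13U, 11U left
rack 8: place 13U, 11U left
rack 9: place 16U, 8U left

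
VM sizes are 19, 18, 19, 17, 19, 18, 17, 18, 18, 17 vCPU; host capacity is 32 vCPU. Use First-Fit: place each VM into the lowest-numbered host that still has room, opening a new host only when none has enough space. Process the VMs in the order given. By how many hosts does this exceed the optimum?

First-Fit: [19] [18] [19] [17] [19] [18] [17] [18] [18] [17] → 10 hosts.
10 VMs exceed 16 vCPU (half the capacity), and no two of those can share a host, so at least 10 hosts are needed.
So 10 is already optimal.

0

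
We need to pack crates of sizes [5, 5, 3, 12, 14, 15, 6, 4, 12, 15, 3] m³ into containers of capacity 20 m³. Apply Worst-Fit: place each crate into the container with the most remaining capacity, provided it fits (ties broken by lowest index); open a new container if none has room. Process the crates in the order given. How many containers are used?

container 1: place 5 m³, 15 m³ left
container 1: place 5 m³, 10 m³ left
container 1: place 3 m³, 7 m³ left
container 2: place 12 m³, 8 m³ left
container 3: place 14 m³, 6 m³ left
container 4: place 15 m³, 5 m³ left
container 2: place 6 m³, 2 m³ left
container 1: place 4 m³, 3 m³ left
container 5: place 12 m³, 8 m³ left
container 6: place 15 m³, 5 m³ left
container 5: place 3 m³, 5 m³ left

6 containers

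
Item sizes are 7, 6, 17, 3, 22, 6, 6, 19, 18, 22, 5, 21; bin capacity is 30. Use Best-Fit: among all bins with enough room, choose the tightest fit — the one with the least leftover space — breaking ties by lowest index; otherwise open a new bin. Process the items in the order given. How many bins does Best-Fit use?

6 bins

Put 7 in bin 1; 23 remain.
Put 6 in bin 1; 17 remain.
Put 17 in bin 1; 0 remain.
Put 3 in bin 2; 27 remain.
Put 22 in bin 2; 5 remain.
Put 6 in bin 3; 24 remain.
Put 6 in bin 3; 18 remain.
Put 19 in bin 4; 11 remain.
Put 18 in bin 3; 0 remain.
Put 22 in bin 5; 8 remain.
Put 5 in bin 2; 0 remain.
Put 21 in bin 6; 9 remain.
Final bins: [7,6,17] [3,22,5] [6,6,18] [19] [22] [21].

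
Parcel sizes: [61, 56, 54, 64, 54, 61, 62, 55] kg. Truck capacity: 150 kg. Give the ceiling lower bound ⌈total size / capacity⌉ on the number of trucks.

4 trucks

Total size = 61 + 56 + 54 + 64 + 54 + 61 + 62 + 55 = 467 kg.
⌈467 / 150⌉ = 4.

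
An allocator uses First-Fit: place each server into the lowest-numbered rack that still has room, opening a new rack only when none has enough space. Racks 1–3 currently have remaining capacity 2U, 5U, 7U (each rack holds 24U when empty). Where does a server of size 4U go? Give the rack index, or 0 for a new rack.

Racks with room: rack 2 (5U), rack 3 (7U).
The first with room is rack 2.

2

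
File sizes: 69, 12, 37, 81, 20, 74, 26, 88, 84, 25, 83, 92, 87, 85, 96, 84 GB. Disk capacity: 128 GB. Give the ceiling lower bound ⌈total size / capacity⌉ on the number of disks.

9

Total size = 69 + 12 + 37 + 81 + 20 + 74 + 26 + 88 + 84 + 25 + 83 + 92 + 87 + 85 + 96 + 84 = 1043 GB.
⌈1043 / 128⌉ = 9.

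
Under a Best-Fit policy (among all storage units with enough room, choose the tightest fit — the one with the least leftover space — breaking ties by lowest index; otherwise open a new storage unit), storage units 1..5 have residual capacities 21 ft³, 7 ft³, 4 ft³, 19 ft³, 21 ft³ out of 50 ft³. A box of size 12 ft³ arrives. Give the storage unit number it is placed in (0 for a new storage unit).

Storage units with room: storage unit 1 (21 ft³), storage unit 4 (19 ft³), storage unit 5 (21 ft³).
Tightest fit is storage unit 4 with 19 ft³ free.

4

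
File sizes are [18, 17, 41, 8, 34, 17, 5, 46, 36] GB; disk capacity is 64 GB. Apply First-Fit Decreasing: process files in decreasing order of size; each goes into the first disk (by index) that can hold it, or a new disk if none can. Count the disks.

Sorted descending: 46, 41, 36, 34, 18, 17, 17, 8, 5.
Put 46 GB in disk 1; 18 GB remain.
Put 41 GB in disk 2; 23 GB remain.
Put 36 GB in disk 3; 28 GB remain.
Put 34 GB in disk 4; 30 GB remain.
Put 18 GB in disk 1; 0 GB remain.
Put 17 GB in disk 2; 6 GB remain.
Put 17 GB in disk 3; 11 GB remain.
Put 8 GB in disk 3; 3 GB remain.
Put 5 GB in disk 2; 1 GB remain.
Final disks: [46,18] [41,17,5] [36,17,8] [34].

4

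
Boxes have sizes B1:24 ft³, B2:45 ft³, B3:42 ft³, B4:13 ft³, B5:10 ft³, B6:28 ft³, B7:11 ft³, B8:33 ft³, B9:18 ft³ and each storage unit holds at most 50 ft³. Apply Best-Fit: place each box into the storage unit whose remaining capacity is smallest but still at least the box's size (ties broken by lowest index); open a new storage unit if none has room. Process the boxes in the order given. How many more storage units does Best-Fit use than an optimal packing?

Best-Fit: [24,13,10] [45] [42] [28,11] [33] [18] → 6 storage units.
Total size 224 ft³; any packing needs at least ⌈224/50⌉ = 5 storage units.
An optimal packing achieves that bound: [45] [42] [33,13] [28,18] [24,11,10] → 5 storage units.
Excess: 6 − 5 = 1.

1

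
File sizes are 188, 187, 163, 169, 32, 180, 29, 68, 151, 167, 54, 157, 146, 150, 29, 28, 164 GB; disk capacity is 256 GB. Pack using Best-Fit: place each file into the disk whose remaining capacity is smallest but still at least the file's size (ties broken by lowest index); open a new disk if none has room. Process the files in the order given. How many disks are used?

disk 1: place 188 GB, 68 GB left
disk 2: place 187 GB, 69 GB left
disk 3: place 163 GB, 93 GB left
disk 4: place 169 GB, 87 GB left
disk 1: place 32 GB, 36 GB left
disk 5: place 180 GB, 76 GB left
disk 1: place 29 GB, 7 GB left
disk 2: place 68 GB, 1 GB left
disk 6: place 151 GB, 105 GB left
disk 7: place 167 GB, 89 GB left
disk 5: place 54 GB, 22 GB left
disk 8: place 157 GB, 99 GB left
disk 9: place 146 GB, 110 GB left
disk 10: place 150 GB, 106 GB left
disk 4: place 29 GB, 58 GB left
disk 4: place 28 GB, 30 GB left
disk 11: place 164 GB, 92 GB left

11 disks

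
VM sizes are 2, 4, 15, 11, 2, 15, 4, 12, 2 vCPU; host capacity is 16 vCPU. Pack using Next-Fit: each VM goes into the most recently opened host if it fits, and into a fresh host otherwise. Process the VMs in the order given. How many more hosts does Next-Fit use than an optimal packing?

Next-Fit: [2,4] [15] [11,2] [15] [4,12] [2] → 6 hosts.
Total size 67 vCPU; any packing needs at least ⌈67/16⌉ = 5 hosts.
An optimal packing achieves that bound: [15] [15] [12,4] [11,4] [2,2,2] → 5 hosts.
Excess: 6 − 5 = 1.

1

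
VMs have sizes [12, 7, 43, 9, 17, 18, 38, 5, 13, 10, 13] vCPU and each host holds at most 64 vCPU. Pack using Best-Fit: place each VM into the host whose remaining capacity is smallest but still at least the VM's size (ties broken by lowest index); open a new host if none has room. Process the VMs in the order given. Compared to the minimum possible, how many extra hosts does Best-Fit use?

Best-Fit: [12,7,43] [9,17,18,5,13] [38,10,13] → 3 hosts.
Total size 185 vCPU; any packing needs at least ⌈185/64⌉ = 3 hosts.
So 3 is already optimal.

0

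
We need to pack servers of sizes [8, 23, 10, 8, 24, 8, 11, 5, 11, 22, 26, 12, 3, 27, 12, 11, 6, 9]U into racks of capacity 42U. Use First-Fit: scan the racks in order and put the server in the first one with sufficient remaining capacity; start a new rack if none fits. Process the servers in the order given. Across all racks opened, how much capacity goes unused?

16

rack 1: place 8U, 34U left
rack 1: place 23U, 11U left
rack 1: place 10U, 1U left
rack 2: place 8U, 34U left
rack 2: place 24U, 10U left
rack 2: place 8U, 2U left
rack 3: place 11U, 31U left
rack 3: place 5U, 26U left
rack 3: place 11U, 15U left
rack 4: place 22U, 20U left
rack 5: place 26U, 16U left
rack 3: place 12U, 3U left
rack 3: place 3U, 0U left
rack 6: place 27U, 15U left
rack 4: place 12U, 8U left
rack 5: place 11U, 5U left
rack 4: place 6U, 2U left
rack 6: place 9U, 6U left
6 racks × 42U = 252U; used 236U; unused 16U.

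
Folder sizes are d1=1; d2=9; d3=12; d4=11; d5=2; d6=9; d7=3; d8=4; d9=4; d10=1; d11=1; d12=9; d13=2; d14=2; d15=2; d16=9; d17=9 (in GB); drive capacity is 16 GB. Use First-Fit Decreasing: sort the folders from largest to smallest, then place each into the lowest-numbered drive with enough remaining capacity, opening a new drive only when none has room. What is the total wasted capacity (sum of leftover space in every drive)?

22

Sorted descending: 12, 11, 9, 9, 9, 9, 9, 4, 4, 3, 2, 2, 2, 2, 1, 1, 1.
Put 12 GB in drive 1; 4 GB remain.
Put 11 GB in drive 2; 5 GB remain.
Put 9 GB in drive 3; 7 GB remain.
Put 9 GB in drive 4; 7 GB remain.
Put 9 GB in drive 5; 7 GB remain.
Put 9 GB in drive 6; 7 GB remain.
Put 9 GB in drive 7; 7 GB remain.
Put 4 GB in drive 1; 0 GB remain.
Put 4 GB in drive 2; 1 GB remain.
Put 3 GB in drive 3; 4 GB remain.
Put 2 GB in drive 3; 2 GB remain.
Put 2 GB in drive 3; 0 GB remain.
Put 2 GB in drive 4; 5 GB remain.
Put 2 GB in drive 4; 3 GB remain.
Put 1 GB in drive 2; 0 GB remain.
Put 1 GB in drive 4; 2 GB remain.
Put 1 GB in drive 4; 1 GB remain.
7 drives × 16 GB = 112 GB; used 90 GB; unused 22 GB.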